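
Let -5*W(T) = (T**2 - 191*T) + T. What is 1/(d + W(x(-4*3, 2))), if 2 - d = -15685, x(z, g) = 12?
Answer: 5/80571 ≈ 6.2057e-5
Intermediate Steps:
d = 15687 (d = 2 - 1*(-15685) = 2 + 15685 = 15687)
W(T) = 38*T - T**2/5 (W(T) = -((T**2 - 191*T) + T)/5 = -(T**2 - 190*T)/5 = 38*T - T**2/5)
1/(d + W(x(-4*3, 2))) = 1/(15687 + (1/5)*12*(190 - 1*12)) = 1/(15687 + (1/5)*12*(190 - 12)) = 1/(15687 + (1/5)*12*178) = 1/(15687 + 2136/5) = 1/(80571/5) = 5/80571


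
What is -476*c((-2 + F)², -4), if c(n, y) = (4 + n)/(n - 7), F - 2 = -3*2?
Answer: -19040/29 ≈ -656.55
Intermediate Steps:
F = -4 (F = 2 - 3*2 = 2 - 6 = -4)
c(n, y) = (4 + n)/(-7 + n)
-476*c((-2 + F)², -4) = -476*(4 + (-2 - 4)²)/(-7 + (-2 - 4)²) = -476*(4 + (-6)²)/(-7 + (-6)²) = -476*(4 + 36)/(-7 + 36) = -476*40/29 = -19040/29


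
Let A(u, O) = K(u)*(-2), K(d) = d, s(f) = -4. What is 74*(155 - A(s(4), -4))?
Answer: 10878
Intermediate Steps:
A(u, O) = -2*u (A(u, O) = u*(-2) = -2*u)
74*(155 - A(s(4), -4)) = 74*(155 - (-2)*(-4)) = 74*(155 - 1*8) = 74*(155 - 8) = 74*147 = 10878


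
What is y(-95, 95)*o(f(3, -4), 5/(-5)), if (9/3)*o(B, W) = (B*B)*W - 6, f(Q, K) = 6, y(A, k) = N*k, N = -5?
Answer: 6650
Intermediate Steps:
y(A, k) = -5*k
o(B, W) = -2 + W*B**2/3 (o(B, W) = ((B*B)*W - 6)/3 = (B**2*W - 6)/3 = (W*B**2 - 6)/3 = (-6 + W*B**2)/3 = -2 + W*B**2/3)
y(-95, 95)*o(f(3, -4), 5/(-5)) = (-5*95)*(-2 + (1/3)*(5/(-5))*6**2) = -475*(-2 + (1/3)*(5*(-1/5))*36) = -475*(-2 + (1/3)*(-1)*36) = -475*(-2 - 12) = -475*(-14) = 6650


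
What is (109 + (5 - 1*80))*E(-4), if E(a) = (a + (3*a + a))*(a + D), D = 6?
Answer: -1360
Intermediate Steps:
E(a) = 5*a*(6 + a) (E(a) = (a + (3*a + a))*(a + 6) = (a + 4*a)*(6 + a) = (5*a)*(6 + a) = 5*a*(6 + a))
(109 + (5 - 1*80))*E(-4) = (109 + (5 - 1*80))*(5*(-4)*(6 - 4)) = (109 + (5 - 80))*(5*(-4)*2) = (109 - 75)*(-40) = 34*(-40) = -1360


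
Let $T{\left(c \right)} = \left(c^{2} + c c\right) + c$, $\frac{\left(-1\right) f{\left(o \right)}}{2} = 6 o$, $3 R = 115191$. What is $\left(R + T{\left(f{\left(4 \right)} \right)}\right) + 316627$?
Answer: $359584$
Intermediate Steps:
$R = 38397$ ($R = \frac{1}{3} \cdot 115191 = 38397$)
$f{\left(o \right)} = - 12 o$ ($f{\left(o \right)} = - 2 \cdot 6 o = - 12 o$)
$T{\left(c \right)} = c + 2 c^{2}$ ($T{\left(c \right)} = \left(c^{2} + c^{2}\right) + c = 2 c^{2} + c = c + 2 c^{2}$)
$\left(R + T{\left(f{\left(4 \right)} \right)}\right) + 316627 = \left(38397 + \left(-12\right) 4 \left(1 + 2 \left(\left(-12\right) 4\right)\right)\right) + 316627 = \left(38397 - 48 \left(1 + 2 \left(-48\right)\right)\right) + 316627 = \left(38397 - 48 \left(1 - 96\right)\right) + 316627 = \left(38397 - -4560\right) + 316627 = \left(38397 + 4560\right) + 316627 = 42957 + 316627 = 359584$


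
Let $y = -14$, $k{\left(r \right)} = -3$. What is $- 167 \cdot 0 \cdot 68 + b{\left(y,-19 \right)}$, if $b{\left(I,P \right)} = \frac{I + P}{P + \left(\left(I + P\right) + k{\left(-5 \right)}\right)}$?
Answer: $\frac{3}{5} \approx 0.6$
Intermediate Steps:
$b{\left(I,P \right)} = \frac{I + P}{-3 + I + 2 P}$ ($b{\left(I,P \right)} = \frac{I + P}{P - \left(3 - I - P\right)} = \frac{I + P}{P + \left(-3 + I + P\right)} = \frac{I + P}{-3 + I + 2 P}$)
$- 167 \cdot 0 \cdot 68 + b{\left(y,-19 \right)} = - 167 \cdot 0 \cdot 68 + \frac{-14 - 19}{-3 - 14 + 2 \left(-19\right)} = \left(-167\right) 0 + \frac{1}{-3 - 14 - 38} \left(-33\right) = 0 + \frac{1}{-55} \left(-33\right) = 0 - - \frac{3}{5} = 0 + \frac{3}{5} = \frac{3}{5}$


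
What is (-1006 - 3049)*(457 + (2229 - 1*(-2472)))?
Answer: -20915690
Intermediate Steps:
(-1006 - 3049)*(457 + (2229 - 1*(-2472))) = -4055*(457 + (2229 + 2472)) = -4055*(457 + 4701) = -4055*5158 = -20915690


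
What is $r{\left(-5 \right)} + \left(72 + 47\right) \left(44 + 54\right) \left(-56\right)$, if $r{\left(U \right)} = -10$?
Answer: $-653082$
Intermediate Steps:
$r{\left(-5 \right)} + \left(72 + 47\right) \left(44 + 54\right) \left(-56\right) = -10 + \left(72 + 47\right) \left(44 + 54\right) \left(-56\right) = -10 + 119 \cdot 98 \left(-56\right) = -10 + 11662 \left(-56\right) = -10 - 653072 = -653082$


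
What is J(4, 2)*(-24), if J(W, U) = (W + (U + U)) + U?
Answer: -240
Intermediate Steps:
J(W, U) = W + 3*U (J(W, U) = (W + 2*U) + U = W + 3*U)
J(4, 2)*(-24) = (4 + 3*2)*(-24) = (4 + 6)*(-24) = 10*(-24) = -240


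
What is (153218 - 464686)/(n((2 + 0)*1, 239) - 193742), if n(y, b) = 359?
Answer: 311468/193383 ≈ 1.6106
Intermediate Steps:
(153218 - 464686)/(n((2 + 0)*1, 239) - 193742) = (153218 - 464686)/(359 - 193742) = -311468/(-193383) = -311468*(-1/193383) = 311468/193383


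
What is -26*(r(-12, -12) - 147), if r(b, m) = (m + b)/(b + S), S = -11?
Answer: 87282/23 ≈ 3794.9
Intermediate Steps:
r(b, m) = (b + m)/(-11 + b) (r(b, m) = (m + b)/(b - 11) = (b + m)/(-11 + b))
-26*(r(-12, -12) - 147) = -26*((-12 - 12)/(-11 - 12) - 147) = -26*(-24/(-23) - 147) = -26*(-1/23*(-24) - 147) = -26*(24/23 - 147) = -26*(-3357/23) = 87282/23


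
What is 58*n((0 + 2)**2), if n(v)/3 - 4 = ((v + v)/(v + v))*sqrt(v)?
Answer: 1044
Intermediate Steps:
n(v) = 12 + 3*sqrt(v) (n(v) = 12 + 3*(((v + v)/(v + v))*sqrt(v)) = 12 + 3*(((2*v)/((2*v)))*sqrt(v)) = 12 + 3*(((2*v)*(1/(2*v)))*sqrt(v)) = 12 + 3*(1*sqrt(v)) = 12 + 3*sqrt(v))
58*n((0 + 2)**2) = 58*(12 + 3*sqrt((0 + 2)**2)) = 58*(12 + 3*sqrt(2**2)) = 58*(12 + 3*sqrt(4)) = 58*(12 + 3*2) = 58*(12 + 6) = 58*18 = 1044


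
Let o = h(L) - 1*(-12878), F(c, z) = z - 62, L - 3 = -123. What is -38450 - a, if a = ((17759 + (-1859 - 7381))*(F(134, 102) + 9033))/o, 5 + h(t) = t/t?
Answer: -572298187/12874 ≈ -44454.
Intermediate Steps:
L = -120 (L = 3 - 123 = -120)
F(c, z) = -62 + z
h(t) = -4 (h(t) = -5 + t/t = -5 + 1 = -4)
o = 12874 (o = -4 - 1*(-12878) = -4 + 12878 = 12874)
a = 77292887/12874 (a = ((17759 + (-1859 - 7381))*((-62 + 102) + 9033))/12874 = ((17759 - 9240)*(40 + 9033))*(1/12874) = (8519*9073)*(1/12874) = 77292887*(1/12874) = 77292887/12874 ≈ 6003.8)
-38450 - a = -38450 - 1*77292887/12874 = -38450 - 77292887/12874 = -572298187/12874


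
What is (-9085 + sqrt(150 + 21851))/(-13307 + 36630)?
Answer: -9085/23323 + 7*sqrt(449)/23323 ≈ -0.38317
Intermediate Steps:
(-9085 + sqrt(150 + 21851))/(-13307 + 36630) = (-9085 + sqrt(22001))/23323 = (-9085 + 7*sqrt(449))*(1/23323) = -9085/23323 + 7*sqrt(449)/23323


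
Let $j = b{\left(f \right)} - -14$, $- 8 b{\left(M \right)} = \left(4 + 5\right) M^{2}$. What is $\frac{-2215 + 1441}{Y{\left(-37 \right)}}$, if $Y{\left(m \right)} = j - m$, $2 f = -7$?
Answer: $- \frac{8256}{397} \approx -20.796$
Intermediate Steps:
$f = - \frac{7}{2}$ ($f = \frac{1}{2} \left(-7\right) = - \frac{7}{2} \approx -3.5$)
$b{\left(M \right)} = - \frac{9 M^{2}}{8}$ ($b{\left(M \right)} = - \frac{\left(4 + 5\right) M^{2}}{8} = - \frac{9 M^{2}}{8}$)
$j = \frac{7}{32}$ ($j = - \frac{9 \left(- \frac{7}{2}\right)^{2}}{8} - -14 = \left(- \frac{9}{8}\right) \frac{49}{4} + 14 = - \frac{441}{32} + 14 = \frac{7}{32} \approx 0.21875$)
$Y{\left(m \right)} = \frac{7}{32} - m$
$\frac{-2215 + 1441}{Y{\left(-37 \right)}} = \frac{-2215 + 1441}{\frac{7}{32} - -37} = - \frac{774}{\frac{7}{32} + 37} = - \frac{774}{\frac{1191}{32}} = \left(-774\right) \frac{32}{1191} = - \frac{8256}{397}$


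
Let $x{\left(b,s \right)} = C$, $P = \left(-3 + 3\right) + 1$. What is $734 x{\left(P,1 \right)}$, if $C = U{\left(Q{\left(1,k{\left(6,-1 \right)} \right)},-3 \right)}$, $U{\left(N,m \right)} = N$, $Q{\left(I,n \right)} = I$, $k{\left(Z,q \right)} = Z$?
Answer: $734$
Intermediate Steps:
$P = 1$ ($P = 0 + 1 = 1$)
$C = 1$
$x{\left(b,s \right)} = 1$
$734 x{\left(P,1 \right)} = 734 \cdot 1 = 734$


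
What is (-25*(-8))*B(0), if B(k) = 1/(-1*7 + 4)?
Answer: -200/3 ≈ -66.667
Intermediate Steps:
B(k) = -⅓ (B(k) = 1/(-7 + 4) = 1/(-3) = -⅓)
(-25*(-8))*B(0) = -25*(-8)*(-⅓) = 200*(-⅓) = -200/3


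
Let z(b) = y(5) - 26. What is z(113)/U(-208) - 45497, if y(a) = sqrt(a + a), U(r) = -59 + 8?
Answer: -2320321/51 - sqrt(10)/51 ≈ -45497.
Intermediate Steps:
U(r) = -51
y(a) = sqrt(2)*sqrt(a) (y(a) = sqrt(2*a) = sqrt(2)*sqrt(a))
z(b) = -26 + sqrt(10) (z(b) = sqrt(2)*sqrt(5) - 26 = sqrt(10) - 26 = -26 + sqrt(10))
z(113)/U(-208) - 45497 = (-26 + sqrt(10))/(-51) - 45497 = (-26 + sqrt(10))*(-1/51) - 45497 = (26/51 - sqrt(10)/51) - 45497 = -2320321/51 - sqrt(10)/51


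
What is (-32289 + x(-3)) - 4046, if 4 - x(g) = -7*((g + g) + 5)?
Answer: -36338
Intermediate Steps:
x(g) = 39 + 14*g (x(g) = 4 - (-7)*((g + g) + 5) = 4 - (-7)*(2*g + 5) = 4 - (-7)*(5 + 2*g) = 4 - (-35 - 14*g) = 4 + (35 + 14*g) = 39 + 14*g)
(-32289 + x(-3)) - 4046 = (-32289 + (39 + 14*(-3))) - 4046 = (-32289 + (39 - 42)) - 4046 = (-32289 - 3) - 4046 = -32292 - 4046 = -36338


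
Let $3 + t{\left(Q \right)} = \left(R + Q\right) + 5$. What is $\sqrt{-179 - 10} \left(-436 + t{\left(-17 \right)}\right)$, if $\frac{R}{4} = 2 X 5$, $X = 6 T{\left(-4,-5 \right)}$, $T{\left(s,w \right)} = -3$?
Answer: $- 3513 i \sqrt{21} \approx - 16099.0 i$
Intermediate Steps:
$X = -18$ ($X = 6 \left(-3\right) = -18$)
$R = -720$ ($R = 4 \cdot 2 \left(-18\right) 5 = 4 \left(\left(-36\right) 5\right) = 4 \left(-180\right) = -720$)
$t{\left(Q \right)} = -718 + Q$ ($t{\left(Q \right)} = -3 + \left(\left(-720 + Q\right) + 5\right) = -3 + \left(-715 + Q\right) = -718 + Q$)
$\sqrt{-179 - 10} \left(-436 + t{\left(-17 \right)}\right) = \sqrt{-179 - 10} \left(-436 - 735\right) = \sqrt{-189} \left(-436 - 735\right) = 3 i \sqrt{21} \left(-1171\right) = - 3513 i \sqrt{21}$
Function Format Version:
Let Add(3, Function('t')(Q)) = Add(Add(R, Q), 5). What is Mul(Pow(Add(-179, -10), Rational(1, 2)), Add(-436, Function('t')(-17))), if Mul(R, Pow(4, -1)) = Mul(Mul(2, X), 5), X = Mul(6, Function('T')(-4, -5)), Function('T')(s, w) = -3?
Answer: Mul(-3513, I, Pow(21, Rational(1, 2))) ≈ Mul(-16099., I)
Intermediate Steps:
X = -18 (X = Mul(6, -3) = -18)
R = -720 (R = Mul(4, Mul(Mul(2, -18), 5)) = Mul(4, Mul(-36, 5)) = Mul(4, -180) = -720)
Function('t')(Q) = Add(-718, Q) (Function('t')(Q) = Add(-3, Add(Add(-720, Q), 5)) = Add(-3, Add(-715, Q)) = Add(-718, Q))
Mul(Pow(Add(-179, -10), Rational(1, 2)), Add(-436, Function('t')(-17))) = Mul(Pow(Add(-179, -10), Rational(1, 2)), Add(-436, Add(-718, -17))) = Mul(Pow(-189, Rational(1, 2)), Add(-436, -735)) = Mul(Mul(3, I, Pow(21, Rational(1, 2))), -1171) = Mul(-3513, I, Pow(21, Rational(1, 2)))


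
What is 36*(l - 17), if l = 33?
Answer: 576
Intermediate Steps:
36*(l - 17) = 36*(33 - 17) = 36*16 = 576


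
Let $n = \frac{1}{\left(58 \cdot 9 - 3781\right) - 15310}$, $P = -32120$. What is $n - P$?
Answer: $\frac{596436279}{18569} \approx 32120.0$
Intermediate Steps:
$n = - \frac{1}{18569}$ ($n = \frac{1}{\left(522 - 3781\right) - 15310} = \frac{1}{-3259 - 15310} = \frac{1}{-18569} = - \frac{1}{18569} \approx -5.3853 \cdot 10^{-5}$)
$n - P = - \frac{1}{18569} - -32120 = - \frac{1}{18569} + 32120 = \frac{596436279}{18569}$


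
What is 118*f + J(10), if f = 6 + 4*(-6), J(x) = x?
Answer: -2114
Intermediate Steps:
f = -18 (f = 6 - 24 = -18)
118*f + J(10) = 118*(-18) + 10 = -2124 + 10 = -2114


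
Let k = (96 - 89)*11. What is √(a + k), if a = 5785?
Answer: √5862 ≈ 76.564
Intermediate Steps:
k = 77 (k = 7*11 = 77)
√(a + k) = √(5785 + 77) = √5862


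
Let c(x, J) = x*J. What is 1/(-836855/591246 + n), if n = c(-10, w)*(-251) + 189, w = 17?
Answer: 591246/25339375459 ≈ 2.3333e-5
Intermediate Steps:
c(x, J) = J*x
n = 42859 (n = (17*(-10))*(-251) + 189 = -170*(-251) + 189 = 42670 + 189 = 42859)
1/(-836855/591246 + n) = 1/(-836855/591246 + 42859) = 1/(25339375459/591246) = 591246/25339375459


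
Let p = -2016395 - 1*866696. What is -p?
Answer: 2883091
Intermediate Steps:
p = -2883091 (p = -2016395 - 866696 = -2883091)
-p = -1*(-2883091) = 2883091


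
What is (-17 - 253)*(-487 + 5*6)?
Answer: 123390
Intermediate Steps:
(-17 - 253)*(-487 + 5*6) = -270*(-487 + 30) = -270*(-457) = 123390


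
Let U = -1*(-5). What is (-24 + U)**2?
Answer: 361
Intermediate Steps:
U = 5
(-24 + U)**2 = (-24 + 5)**2 = (-19)**2 = 361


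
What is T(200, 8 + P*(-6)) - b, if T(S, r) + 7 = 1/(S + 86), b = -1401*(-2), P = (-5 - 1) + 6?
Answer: -803373/286 ≈ -2809.0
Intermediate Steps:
P = 0 (P = -6 + 6 = 0)
b = 2802
T(S, r) = -7 + 1/(86 + S) (T(S, r) = -7 + 1/(S + 86) = -7 + 1/(86 + S))
T(200, 8 + P*(-6)) - b = (-601 - 7*200)/(86 + 200) - 1*2802 = (-601 - 1400)/286 - 2802 = (1/286)*(-2001) - 2802 = -2001/286 - 2802 = -803373/286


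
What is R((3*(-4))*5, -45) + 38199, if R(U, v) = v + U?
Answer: 38094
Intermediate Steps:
R(U, v) = U + v
R((3*(-4))*5, -45) + 38199 = ((3*(-4))*5 - 45) + 38199 = (-12*5 - 45) + 38199 = (-60 - 45) + 38199 = -105 + 38199 = 38094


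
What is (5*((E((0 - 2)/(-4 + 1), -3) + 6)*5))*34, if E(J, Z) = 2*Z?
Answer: 0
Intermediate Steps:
(5*((E((0 - 2)/(-4 + 1), -3) + 6)*5))*34 = (5*((2*(-3) + 6)*5))*34 = (5*((-6 + 6)*5))*34 = (5*(0*5))*34 = (5*0)*34 = 0*34 = 0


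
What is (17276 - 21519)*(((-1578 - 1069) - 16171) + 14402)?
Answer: 18737088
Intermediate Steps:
(17276 - 21519)*(((-1578 - 1069) - 16171) + 14402) = -4243*((-2647 - 16171) + 14402) = -4243*(-18818 + 14402) = -4243*(-4416) = 18737088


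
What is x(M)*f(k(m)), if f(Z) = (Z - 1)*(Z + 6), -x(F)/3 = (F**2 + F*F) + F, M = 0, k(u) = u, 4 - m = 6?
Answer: 0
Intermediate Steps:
m = -2 (m = 4 - 1*6 = 4 - 6 = -2)
x(F) = -6*F**2 - 3*F (x(F) = -3*((F**2 + F*F) + F) = -3*((F**2 + F**2) + F) = -3*(2*F**2 + F) = -3*(F + 2*F**2) = -6*F**2 - 3*F)
f(Z) = (-1 + Z)*(6 + Z)
x(M)*f(k(m)) = (-3*0*(1 + 2*0))*(-6 + (-2)**2 + 5*(-2)) = (-3*0*(1 + 0))*(-6 + 4 - 10) = -3*0*1*(-12) = 0*(-12) = 0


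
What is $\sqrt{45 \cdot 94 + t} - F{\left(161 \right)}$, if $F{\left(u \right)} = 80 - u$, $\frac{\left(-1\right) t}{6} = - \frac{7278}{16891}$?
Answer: $81 + \frac{3 \sqrt{134175719202}}{16891} \approx 146.06$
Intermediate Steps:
$t = \frac{43668}{16891}$ ($t = - 6 \left(- \frac{7278}{16891}\right) = - 6 \left(\left(-7278\right) \frac{1}{16891}\right) = \left(-6\right) \left(- \frac{7278}{16891}\right) = \frac{43668}{16891} \approx 2.5853$)
$\sqrt{45 \cdot 94 + t} - F{\left(161 \right)} = \sqrt{45 \cdot 94 + \frac{43668}{16891}} - \left(80 - 161\right) = \sqrt{4230 + \frac{43668}{16891}} - \left(80 - 161\right) = \sqrt{\frac{71492598}{16891}} - -81 = \frac{3 \sqrt{134175719202}}{16891} + 81 = 81 + \frac{3 \sqrt{134175719202}}{16891}$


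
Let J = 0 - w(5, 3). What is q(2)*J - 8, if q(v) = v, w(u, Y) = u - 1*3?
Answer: -12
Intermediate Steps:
w(u, Y) = -3 + u (w(u, Y) = u - 3 = -3 + u)
J = -2 (J = 0 - (-3 + 5) = 0 - 1*2 = 0 - 2 = -2)
q(2)*J - 8 = 2*(-2) - 8 = -4 - 8 = -12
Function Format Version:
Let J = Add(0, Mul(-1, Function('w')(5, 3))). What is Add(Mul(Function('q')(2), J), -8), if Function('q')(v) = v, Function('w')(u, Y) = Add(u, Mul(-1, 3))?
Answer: -12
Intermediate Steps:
Function('w')(u, Y) = Add(-3, u) (Function('w')(u, Y) = Add(u, -3) = Add(-3, u))
J = -2 (J = Add(0, Mul(-1, Add(-3, 5))) = Add(0, Mul(-1, 2)) = Add(0, -2) = -2)
Add(Mul(Function('q')(2), J), -8) = Add(Mul(2, -2), -8) = Add(-4, -8) = -12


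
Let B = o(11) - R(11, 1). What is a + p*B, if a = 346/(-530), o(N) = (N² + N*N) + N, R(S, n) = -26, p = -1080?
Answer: -79849973/265 ≈ -3.0132e+5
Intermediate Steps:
o(N) = N + 2*N² (o(N) = (N² + N²) + N = 2*N² + N = N + 2*N²)
a = -173/265 (a = 346*(-1/530) = -173/265 ≈ -0.65283)
B = 279 (B = 11*(1 + 2*11) - 1*(-26) = 11*(1 + 22) + 26 = 11*23 + 26 = 253 + 26 = 279)
a + p*B = -173/265 - 1080*279 = -173/265 - 301320 = -79849973/265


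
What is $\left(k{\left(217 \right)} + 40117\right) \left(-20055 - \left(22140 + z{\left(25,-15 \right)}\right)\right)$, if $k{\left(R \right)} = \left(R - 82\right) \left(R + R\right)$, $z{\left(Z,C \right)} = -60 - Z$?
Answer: $-4156551770$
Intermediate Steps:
$k{\left(R \right)} = 2 R \left(-82 + R\right)$ ($k{\left(R \right)} = \left(-82 + R\right) 2 R = 2 R \left(-82 + R\right)$)
$\left(k{\left(217 \right)} + 40117\right) \left(-20055 - \left(22140 + z{\left(25,-15 \right)}\right)\right) = \left(2 \cdot 217 \left(-82 + 217\right) + 40117\right) \left(-20055 - \left(22080 - 25\right)\right) = \left(2 \cdot 217 \cdot 135 + 40117\right) \left(-20055 - 22055\right) = \left(58590 + 40117\right) \left(-20055 - 22055\right) = 98707 \left(-20055 + \left(-22140 + 85\right)\right) = 98707 \left(-20055 - 22055\right) = 98707 \left(-42110\right) = -4156551770$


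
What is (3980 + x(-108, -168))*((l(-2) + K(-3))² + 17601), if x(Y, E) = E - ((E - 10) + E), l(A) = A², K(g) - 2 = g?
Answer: 73222380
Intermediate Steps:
K(g) = 2 + g
x(Y, E) = 10 - E (x(Y, E) = E - ((-10 + E) + E) = E - (-10 + 2*E) = E + (10 - 2*E) = 10 - E)
(3980 + x(-108, -168))*((l(-2) + K(-3))² + 17601) = (3980 + (10 - 1*(-168)))*(((-2)² + (2 - 3))² + 17601) = (3980 + (10 + 168))*((4 - 1)² + 17601) = (3980 + 178)*(3² + 17601) = 4158*(9 + 17601) = 4158*17610 = 73222380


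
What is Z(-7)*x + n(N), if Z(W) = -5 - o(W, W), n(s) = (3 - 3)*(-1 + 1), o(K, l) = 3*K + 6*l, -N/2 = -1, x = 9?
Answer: 522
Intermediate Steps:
N = 2 (N = -2*(-1) = 2)
n(s) = 0 (n(s) = 0*0 = 0)
Z(W) = -5 - 9*W (Z(W) = -5 - (3*W + 6*W) = -5 - 9*W)
Z(-7)*x + n(N) = (-5 - 9*(-7))*9 + 0 = (-5 + 63)*9 + 0 = 58*9 + 0 = 522 + 0 = 522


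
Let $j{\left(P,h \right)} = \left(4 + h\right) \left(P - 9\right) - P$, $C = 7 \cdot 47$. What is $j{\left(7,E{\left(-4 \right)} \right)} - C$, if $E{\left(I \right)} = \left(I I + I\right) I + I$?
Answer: $-240$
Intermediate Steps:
$C = 329$
$E{\left(I \right)} = I + I \left(I + I^{2}\right)$ ($E{\left(I \right)} = \left(I^{2} + I\right) I + I = \left(I + I^{2}\right) I + I = I \left(I + I^{2}\right) + I = I + I \left(I + I^{2}\right)$)
$j{\left(P,h \right)} = - P + \left(-9 + P\right) \left(4 + h\right)$ ($j{\left(P,h \right)} = \left(4 + h\right) \left(-9 + P\right) - P = \left(-9 + P\right) \left(4 + h\right) - P = - P + \left(-9 + P\right) \left(4 + h\right)$)
$j{\left(7,E{\left(-4 \right)} \right)} - C = \left(-36 - 9 \left(- 4 \left(1 - 4 + \left(-4\right)^{2}\right)\right) + 3 \cdot 7 + 7 \left(- 4 \left(1 - 4 + \left(-4\right)^{2}\right)\right)\right) - 329 = \left(-36 - 9 \left(- 4 \left(1 - 4 + 16\right)\right) + 21 + 7 \left(- 4 \left(1 - 4 + 16\right)\right)\right) - 329 = \left(-36 - 9 \left(\left(-4\right) 13\right) + 21 + 7 \left(\left(-4\right) 13\right)\right) - 329 = \left(-36 - -468 + 21 + 7 \left(-52\right)\right) - 329 = \left(-36 + 468 + 21 - 364\right) - 329 = 89 - 329 = -240$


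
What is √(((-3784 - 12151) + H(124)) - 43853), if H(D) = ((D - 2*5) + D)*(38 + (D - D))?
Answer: 2*I*√12686 ≈ 225.26*I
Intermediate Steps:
H(D) = -380 + 76*D (H(D) = ((D - 10) + D)*(38 + 0) = ((-10 + D) + D)*38 = (-10 + 2*D)*38 = -380 + 76*D)
√(((-3784 - 12151) + H(124)) - 43853) = √(((-3784 - 12151) + (-380 + 76*124)) - 43853) = √((-15935 + (-380 + 9424)) - 43853) = √((-15935 + 9044) - 43853) = √(-6891 - 43853) = √(-50744) = 2*I*√12686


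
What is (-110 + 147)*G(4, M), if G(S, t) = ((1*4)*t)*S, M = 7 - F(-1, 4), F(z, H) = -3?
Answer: 5920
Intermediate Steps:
M = 10 (M = 7 - 1*(-3) = 7 + 3 = 10)
G(S, t) = 4*S*t (G(S, t) = (4*t)*S = 4*S*t)
(-110 + 147)*G(4, M) = (-110 + 147)*(4*4*10) = 37*160 = 5920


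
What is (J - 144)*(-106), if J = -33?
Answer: 18762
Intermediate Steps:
(J - 144)*(-106) = (-33 - 144)*(-106) = -177*(-106) = 18762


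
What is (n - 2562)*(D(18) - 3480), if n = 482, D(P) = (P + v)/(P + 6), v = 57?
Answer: 7231900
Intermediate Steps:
D(P) = (57 + P)/(6 + P) (D(P) = (P + 57)/(P + 6) = (57 + P)/(6 + P))
(n - 2562)*(D(18) - 3480) = (482 - 2562)*((57 + 18)/(6 + 18) - 3480) = -2080*(75/24 - 3480) = -2080*((1/24)*75 - 3480) = -2080*(25/8 - 3480) = -2080*(-27815/8) = 7231900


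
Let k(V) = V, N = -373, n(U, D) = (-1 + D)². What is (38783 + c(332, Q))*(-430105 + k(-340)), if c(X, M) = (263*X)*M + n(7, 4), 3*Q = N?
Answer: 13969012918940/3 ≈ 4.6563e+12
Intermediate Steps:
Q = -373/3 (Q = (⅓)*(-373) = -373/3 ≈ -124.33)
c(X, M) = 9 + 263*M*X (c(X, M) = (263*X)*M + (-1 + 4)² = 263*M*X + 3² = 263*M*X + 9 = 9 + 263*M*X)
(38783 + c(332, Q))*(-430105 + k(-340)) = (38783 + (9 + 263*(-373/3)*332))*(-430105 - 340) = (38783 + (9 - 32568868/3))*(-430445) = (38783 - 32568841/3)*(-430445) = -32452492/3*(-430445) = 13969012918940/3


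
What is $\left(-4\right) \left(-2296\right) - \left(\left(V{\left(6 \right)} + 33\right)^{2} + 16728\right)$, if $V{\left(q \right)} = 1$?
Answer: $-8700$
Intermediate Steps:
$\left(-4\right) \left(-2296\right) - \left(\left(V{\left(6 \right)} + 33\right)^{2} + 16728\right) = \left(-4\right) \left(-2296\right) - \left(\left(1 + 33\right)^{2} + 16728\right) = 9184 - \left(34^{2} + 16728\right) = 9184 - \left(1156 + 16728\right) = 9184 - 17884 = -8700$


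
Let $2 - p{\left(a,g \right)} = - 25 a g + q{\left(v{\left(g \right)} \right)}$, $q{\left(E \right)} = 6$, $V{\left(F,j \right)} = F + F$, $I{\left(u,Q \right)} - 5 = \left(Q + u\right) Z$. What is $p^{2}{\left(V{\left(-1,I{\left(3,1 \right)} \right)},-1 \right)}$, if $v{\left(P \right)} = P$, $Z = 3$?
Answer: $2116$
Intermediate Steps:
$I{\left(u,Q \right)} = 5 + 3 Q + 3 u$ ($I{\left(u,Q \right)} = 5 + \left(Q + u\right) 3 = 5 + \left(3 Q + 3 u\right) = 5 + 3 Q + 3 u$)
$V{\left(F,j \right)} = 2 F$
$p{\left(a,g \right)} = -4 + 25 a g$ ($p{\left(a,g \right)} = 2 - \left(- 25 a g + 6\right) = 2 - \left(6 - 25 a g\right) = 2 + \left(-6 + 25 a g\right) = -4 + 25 a g$)
$p^{2}{\left(V{\left(-1,I{\left(3,1 \right)} \right)},-1 \right)} = \left(-4 + 25 \cdot 2 \left(-1\right) \left(-1\right)\right)^{2} = \left(-4 + 25 \left(-2\right) \left(-1\right)\right)^{2} = \left(-4 + 50\right)^{2} = 46^{2} = 2116$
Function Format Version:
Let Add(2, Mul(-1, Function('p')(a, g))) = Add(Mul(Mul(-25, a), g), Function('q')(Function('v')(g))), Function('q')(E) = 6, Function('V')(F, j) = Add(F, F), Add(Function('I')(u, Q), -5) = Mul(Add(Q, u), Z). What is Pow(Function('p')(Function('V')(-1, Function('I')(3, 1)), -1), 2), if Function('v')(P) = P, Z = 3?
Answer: 2116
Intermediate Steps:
Function('I')(u, Q) = Add(5, Mul(3, Q), Mul(3, u)) (Function('I')(u, Q) = Add(5, Mul(Add(Q, u), 3)) = Add(5, Add(Mul(3, Q), Mul(3, u))) = Add(5, Mul(3, Q), Mul(3, u)))
Function('V')(F, j) = Mul(2, F)
Function('p')(a, g) = Add(-4, Mul(25, a, g)) (Function('p')(a, g) = Add(2, Mul(-1, Add(Mul(Mul(-25, a), g), 6))) = Add(2, Mul(-1, Add(Mul(-25, a, g), 6))) = Add(2, Mul(-1, Add(6, Mul(-25, a, g)))) = Add(2, Add(-6, Mul(25, a, g))) = Add(-4, Mul(25, a, g)))
Pow(Function('p')(Function('V')(-1, Function('I')(3, 1)), -1), 2) = Pow(Add(-4, Mul(25, Mul(2, -1), -1)), 2) = Pow(Add(-4, Mul(25, -2, -1)), 2) = Pow(Add(-4, 50), 2) = Pow(46, 2) = 2116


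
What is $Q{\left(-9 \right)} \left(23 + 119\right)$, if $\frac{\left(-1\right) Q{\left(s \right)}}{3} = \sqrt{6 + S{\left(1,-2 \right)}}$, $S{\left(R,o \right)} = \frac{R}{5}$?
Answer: $- \frac{426 \sqrt{155}}{5} \approx -1060.7$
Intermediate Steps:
$S{\left(R,o \right)} = \frac{R}{5}$ ($S{\left(R,o \right)} = R \frac{1}{5} = \frac{R}{5}$)
$Q{\left(s \right)} = - \frac{3 \sqrt{155}}{5}$ ($Q{\left(s \right)} = - 3 \sqrt{6 + \frac{1}{5} \cdot 1} = - 3 \sqrt{6 + \frac{1}{5}} = - 3 \sqrt{\frac{31}{5}} = - 3 \frac{\sqrt{155}}{5} = - \frac{3 \sqrt{155}}{5}$)
$Q{\left(-9 \right)} \left(23 + 119\right) = - \frac{3 \sqrt{155}}{5} \left(23 + 119\right) = - \frac{3 \sqrt{155}}{5} \cdot 142 = - \frac{426 \sqrt{155}}{5}$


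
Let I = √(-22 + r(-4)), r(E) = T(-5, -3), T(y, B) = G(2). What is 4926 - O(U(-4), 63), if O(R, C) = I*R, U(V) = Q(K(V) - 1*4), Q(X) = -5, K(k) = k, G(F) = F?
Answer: 4926 + 10*I*√5 ≈ 4926.0 + 22.361*I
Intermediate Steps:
T(y, B) = 2
U(V) = -5
r(E) = 2
I = 2*I*√5 (I = √(-22 + 2) = √(-20) = 2*I*√5 ≈ 4.4721*I)
O(R, C) = 2*I*R*√5 (O(R, C) = (2*I*√5)*R = 2*I*R*√5)
4926 - O(U(-4), 63) = 4926 - 2*I*(-5)*√5 = 4926 - (-10)*I*√5 = 4926 + 10*I*√5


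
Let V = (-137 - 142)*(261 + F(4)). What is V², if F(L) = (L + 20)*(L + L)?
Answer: 15973673769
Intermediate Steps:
F(L) = 2*L*(20 + L) (F(L) = (20 + L)*(2*L) = 2*L*(20 + L))
V = -126387 (V = (-137 - 142)*(261 + 2*4*(20 + 4)) = -279*(261 + 2*4*24) = -279*(261 + 192) = -279*453 = -126387)
V² = (-126387)² = 15973673769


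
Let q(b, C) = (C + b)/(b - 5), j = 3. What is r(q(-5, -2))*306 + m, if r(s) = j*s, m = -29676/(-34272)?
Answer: 9188693/14280 ≈ 643.47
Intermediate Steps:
q(b, C) = (C + b)/(-5 + b)
m = 2473/2856 (m = -29676*(-1/34272) = 2473/2856 ≈ 0.86590)
r(s) = 3*s
r(q(-5, -2))*306 + m = (3*((-2 - 5)/(-5 - 5)))*306 + 2473/2856 = (3*(-7/(-10)))*306 + 2473/2856 = (3*(-⅒*(-7)))*306 + 2473/2856 = (3*(7/10))*306 + 2473/2856 = (21/10)*306 + 2473/2856 = 3213/5 + 2473/2856 = 9188693/14280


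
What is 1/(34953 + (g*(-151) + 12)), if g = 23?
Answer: 1/31492 ≈ 3.1754e-5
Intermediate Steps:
1/(34953 + (g*(-151) + 12)) = 1/(34953 + (23*(-151) + 12)) = 1/(34953 + (-3473 + 12)) = 1/(34953 - 3461) = 1/31492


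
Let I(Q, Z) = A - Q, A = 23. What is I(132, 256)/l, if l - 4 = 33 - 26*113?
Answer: 109/2901 ≈ 0.037573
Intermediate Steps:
I(Q, Z) = 23 - Q
l = -2901 (l = 4 + (33 - 26*113) = 4 + (33 - 2938) = 4 - 2905 = -2901)
I(132, 256)/l = (23 - 1*132)/(-2901) = (23 - 132)*(-1/2901) = -109*(-1/2901) = 109/2901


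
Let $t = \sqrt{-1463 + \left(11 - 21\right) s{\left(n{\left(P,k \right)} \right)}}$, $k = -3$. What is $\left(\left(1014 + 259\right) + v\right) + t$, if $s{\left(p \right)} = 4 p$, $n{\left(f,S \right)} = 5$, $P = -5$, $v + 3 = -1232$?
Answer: $38 + i \sqrt{1663} \approx 38.0 + 40.78 i$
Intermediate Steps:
$v = -1235$ ($v = -3 - 1232 = -1235$)
$t = i \sqrt{1663}$ ($t = \sqrt{-1463 + \left(11 - 21\right) 4 \cdot 5} = \sqrt{-1463 - 200} = \sqrt{-1663} = i \sqrt{1663} \approx 40.78 i$)
$\left(\left(1014 + 259\right) + v\right) + t = \left(\left(1014 + 259\right) - 1235\right) + i \sqrt{1663} = \left(1273 - 1235\right) + i \sqrt{1663} = 38 + i \sqrt{1663}$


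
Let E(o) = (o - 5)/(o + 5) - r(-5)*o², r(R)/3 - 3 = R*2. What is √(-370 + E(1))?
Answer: I*√3147/3 ≈ 18.699*I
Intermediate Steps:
r(R) = 9 + 6*R (r(R) = 9 + 3*(R*2) = 9 + 3*(2*R) = 9 + 6*R)
E(o) = 21*o² + (-5 + o)/(5 + o) (E(o) = (o - 5)/(o + 5) - (9 + 6*(-5))*o² = (-5 + o)/(5 + o) - (9 - 30)*o² = (-5 + o)/(5 + o) - (-21)*o² = (-5 + o)/(5 + o) + 21*o² = 21*o² + (-5 + o)/(5 + o))
√(-370 + E(1)) = √(-370 + (-5 + 1 + 21*1³ + 105*1²)/(5 + 1)) = √(-370 + (-5 + 1 + 21*1 + 105*1)/6) = √(-370 + (-5 + 1 + 21 + 105)/6) = √(-370 + (⅙)*122) = √(-370 + 61/3) = √(-1049/3) = I*√3147/3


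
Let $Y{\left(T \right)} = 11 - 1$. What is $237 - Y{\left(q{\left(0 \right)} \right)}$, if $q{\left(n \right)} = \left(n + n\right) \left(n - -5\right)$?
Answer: $227$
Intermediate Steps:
$q{\left(n \right)} = 2 n \left(5 + n\right)$ ($q{\left(n \right)} = 2 n \left(n + 5\right) = 2 n \left(5 + n\right)$)
$Y{\left(T \right)} = 10$
$237 - Y{\left(q{\left(0 \right)} \right)} = 237 - 10 = 227$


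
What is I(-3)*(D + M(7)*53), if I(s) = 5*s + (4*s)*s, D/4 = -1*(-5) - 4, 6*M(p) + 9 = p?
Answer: -287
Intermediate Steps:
M(p) = -3/2 + p/6
D = 4 (D = 4*(-1*(-5) - 4) = 4*(5 - 4) = 4*1 = 4)
I(s) = 4*s² + 5*s (I(s) = 5*s + 4*s² = 4*s² + 5*s)
I(-3)*(D + M(7)*53) = (-3*(5 + 4*(-3)))*(4 + (-3/2 + (⅙)*7)*53) = (-3*(5 - 12))*(4 + (-3/2 + 7/6)*53) = (-3*(-7))*(4 - ⅓*53) = 21*(4 - 53/3) = 21*(-41/3) = -287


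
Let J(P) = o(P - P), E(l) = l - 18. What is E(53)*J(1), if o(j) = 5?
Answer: 175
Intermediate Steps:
E(l) = -18 + l
J(P) = 5
E(53)*J(1) = (-18 + 53)*5 = 35*5 = 175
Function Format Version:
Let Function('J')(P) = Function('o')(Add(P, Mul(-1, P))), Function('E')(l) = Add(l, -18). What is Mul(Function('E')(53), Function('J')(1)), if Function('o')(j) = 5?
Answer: 175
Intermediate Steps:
Function('E')(l) = Add(-18, l)
Function('J')(P) = 5
Mul(Function('E')(53), Function('J')(1)) = Mul(Add(-18, 53), 5) = Mul(35, 5) = 175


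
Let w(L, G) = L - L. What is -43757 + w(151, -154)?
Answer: -43757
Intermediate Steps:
w(L, G) = 0
-43757 + w(151, -154) = -43757 + 0 = -43757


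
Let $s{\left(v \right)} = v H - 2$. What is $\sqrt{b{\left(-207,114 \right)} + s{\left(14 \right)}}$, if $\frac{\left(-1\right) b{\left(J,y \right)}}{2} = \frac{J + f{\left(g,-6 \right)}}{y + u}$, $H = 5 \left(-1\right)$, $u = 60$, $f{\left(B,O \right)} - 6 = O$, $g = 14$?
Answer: $\frac{i \sqrt{58551}}{29} \approx 8.3439 i$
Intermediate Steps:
$f{\left(B,O \right)} = 6 + O$
$H = -5$
$s{\left(v \right)} = -2 - 5 v$ ($s{\left(v \right)} = v \left(-5\right) - 2 = - 5 v - 2 = -2 - 5 v$)
$b{\left(J,y \right)} = - \frac{2 J}{60 + y}$ ($b{\left(J,y \right)} = - 2 \frac{J + \left(6 - 6\right)}{y + 60} = - 2 \frac{J + 0}{60 + y} = - 2 \frac{J}{60 + y} = - \frac{2 J}{60 + y}$)
$\sqrt{b{\left(-207,114 \right)} + s{\left(14 \right)}} = \sqrt{\left(-2\right) \left(-207\right) \frac{1}{60 + 114} - 72} = \sqrt{\left(-2\right) \left(-207\right) \frac{1}{174} - 72} = \sqrt{\frac{69}{29} - 72} = \sqrt{- \frac{2019}{29}} = \frac{i \sqrt{58551}}{29}$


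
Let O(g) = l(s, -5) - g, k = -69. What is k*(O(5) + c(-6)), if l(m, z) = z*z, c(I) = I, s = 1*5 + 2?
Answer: -966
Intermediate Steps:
s = 7 (s = 5 + 2 = 7)
l(m, z) = z²
O(g) = 25 - g (O(g) = (-5)² - g = 25 - g)
k*(O(5) + c(-6)) = -69*((25 - 1*5) - 6) = -69*((25 - 5) - 6) = -69*(20 - 6) = -69*14 = -966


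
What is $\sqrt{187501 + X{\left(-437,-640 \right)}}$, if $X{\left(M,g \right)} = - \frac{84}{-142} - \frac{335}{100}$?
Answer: $\frac{\sqrt{94517863565}}{710} \approx 433.01$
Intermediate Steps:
$X{\left(M,g \right)} = - \frac{3917}{1420}$ ($X{\left(M,g \right)} = \left(-84\right) \left(- \frac{1}{142}\right) - \frac{67}{20} = \frac{42}{71} - \frac{67}{20} = - \frac{3917}{1420}$)
$\sqrt{187501 + X{\left(-437,-640 \right)}} = \sqrt{187501 - \frac{3917}{1420}} = \sqrt{\frac{266247503}{1420}} = \frac{\sqrt{94517863565}}{710}$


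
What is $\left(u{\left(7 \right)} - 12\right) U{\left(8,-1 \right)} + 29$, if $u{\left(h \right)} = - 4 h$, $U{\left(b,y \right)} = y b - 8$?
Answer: $669$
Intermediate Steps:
$U{\left(b,y \right)} = -8 + b y$ ($U{\left(b,y \right)} = b y - 8 = -8 + b y$)
$\left(u{\left(7 \right)} - 12\right) U{\left(8,-1 \right)} + 29 = \left(\left(-4\right) 7 - 12\right) \left(-8 + 8 \left(-1\right)\right) + 29 = \left(-28 - 12\right) \left(-8 - 8\right) + 29 = \left(-40\right) \left(-16\right) + 29 = 640 + 29 = 669$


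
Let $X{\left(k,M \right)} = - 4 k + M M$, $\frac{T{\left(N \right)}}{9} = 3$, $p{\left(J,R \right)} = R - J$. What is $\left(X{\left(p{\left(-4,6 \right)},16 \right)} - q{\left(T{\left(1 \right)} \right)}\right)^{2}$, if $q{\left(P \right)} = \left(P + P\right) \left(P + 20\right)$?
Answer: $5391684$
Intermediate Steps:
$T{\left(N \right)} = 27$ ($T{\left(N \right)} = 9 \cdot 3 = 27$)
$X{\left(k,M \right)} = M^{2} - 4 k$ ($X{\left(k,M \right)} = - 4 k + M^{2} = M^{2} - 4 k$)
$q{\left(P \right)} = 2 P \left(20 + P\right)$
$\left(X{\left(p{\left(-4,6 \right)},16 \right)} - q{\left(T{\left(1 \right)} \right)}\right)^{2} = \left(\left(16^{2} - 4 \left(6 - -4\right)\right) - 2 \cdot 27 \left(20 + 27\right)\right)^{2} = \left(\left(256 - 4 \left(6 + 4\right)\right) - 2 \cdot 27 \cdot 47\right)^{2} = \left(\left(256 - 40\right) - 2538\right)^{2} = \left(216 - 2538\right)^{2} = \left(-2322\right)^{2} = 5391684$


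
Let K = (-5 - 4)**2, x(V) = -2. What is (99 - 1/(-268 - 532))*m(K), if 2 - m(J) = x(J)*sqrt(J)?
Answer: 79201/40 ≈ 1980.0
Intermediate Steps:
K = 81 (K = (-9)**2 = 81)
m(J) = 2 + 2*sqrt(J) (m(J) = 2 - (-2)*sqrt(J) = 2 + 2*sqrt(J))
(99 - 1/(-268 - 532))*m(K) = (99 - 1/(-268 - 532))*(2 + 2*sqrt(81)) = (99 - 1/(-800))*(2 + 2*9) = (99 - 1*(-1/800))*(2 + 18) = (99 + 1/800)*20 = (79201/800)*20 = 79201/40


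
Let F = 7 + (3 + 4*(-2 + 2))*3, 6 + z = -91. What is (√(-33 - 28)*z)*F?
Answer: -1552*I*√61 ≈ -12122.0*I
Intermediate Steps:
z = -97 (z = -6 - 91 = -97)
F = 16 (F = 7 + (3 + 4*0)*3 = 7 + (3 + 0)*3 = 7 + 3*3 = 7 + 9 = 16)
(√(-33 - 28)*z)*F = (√(-33 - 28)*(-97))*16 = (√(-61)*(-97))*16 = ((I*√61)*(-97))*16 = -97*I*√61*16 = -1552*I*√61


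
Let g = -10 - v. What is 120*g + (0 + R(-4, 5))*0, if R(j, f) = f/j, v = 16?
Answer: -3120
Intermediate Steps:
g = -26 (g = -10 - 1*16 = -10 - 16 = -26)
120*g + (0 + R(-4, 5))*0 = 120*(-26) + (0 + 5/(-4))*0 = -3120 + (0 + 5*(-1/4))*0 = -3120 + (0 - 5/4)*0 = -3120 - 5/4*0 = -3120 + 0 = -3120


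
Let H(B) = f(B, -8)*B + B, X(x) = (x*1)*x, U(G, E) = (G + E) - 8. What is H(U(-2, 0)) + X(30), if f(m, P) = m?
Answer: 990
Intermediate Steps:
U(G, E) = -8 + E + G (U(G, E) = (E + G) - 8 = -8 + E + G)
X(x) = x**2 (X(x) = x*x = x**2)
H(B) = B + B**2 (H(B) = B*B + B = B**2 + B = B + B**2)
H(U(-2, 0)) + X(30) = (-8 + 0 - 2)*(1 + (-8 + 0 - 2)) + 30**2 = -10*(1 - 10) + 900 = -10*(-9) + 900 = 90 + 900 = 990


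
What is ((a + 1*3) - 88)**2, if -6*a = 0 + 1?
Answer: 261121/36 ≈ 7253.4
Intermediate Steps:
a = -1/6 (a = -(0 + 1)/6 = -1/6*1 = -1/6 ≈ -0.16667)
((a + 1*3) - 88)**2 = ((-1/6 + 1*3) - 88)**2 = ((-1/6 + 3) - 88)**2 = (17/6 - 88)**2 = (-511/6)**2 = 261121/36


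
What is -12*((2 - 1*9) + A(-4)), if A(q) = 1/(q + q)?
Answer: 171/2 ≈ 85.500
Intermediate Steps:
A(q) = 1/(2*q)
-12*((2 - 1*9) + A(-4)) = -12*((2 - 1*9) + (1/2)/(-4)) = -12*((2 - 9) + (1/2)*(-1/4)) = -12*(-7 - 1/8) = -12*(-57/8) = 171/2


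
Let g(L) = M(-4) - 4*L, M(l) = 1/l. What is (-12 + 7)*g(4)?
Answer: 325/4 ≈ 81.250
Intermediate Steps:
g(L) = -1/4 - 4*L (g(L) = 1/(-4) - 4*L = -1/4 - 4*L)
(-12 + 7)*g(4) = (-12 + 7)*(-1/4 - 4*4) = -5*(-1/4 - 16) = -5*(-65/4) = 325/4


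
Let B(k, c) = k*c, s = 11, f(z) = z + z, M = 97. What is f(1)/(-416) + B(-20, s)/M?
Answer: -45857/20176 ≈ -2.2729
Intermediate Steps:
f(z) = 2*z
B(k, c) = c*k
f(1)/(-416) + B(-20, s)/M = (2*1)/(-416) + (11*(-20))/97 = 2*(-1/416) - 220*1/97 = -1/208 - 220/97 = -45857/20176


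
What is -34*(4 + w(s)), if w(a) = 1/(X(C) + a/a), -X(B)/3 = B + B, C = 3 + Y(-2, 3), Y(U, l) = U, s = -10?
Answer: -646/5 ≈ -129.20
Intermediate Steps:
C = 1 (C = 3 - 2 = 1)
X(B) = -6*B (X(B) = -3*(B + B) = -6*B)
w(a) = -⅕ (w(a) = 1/(-6*1 + a/a) = 1/(-6 + 1) = 1/(-5) = -⅕)
-34*(4 + w(s)) = -34*(4 - ⅕) = -34*19/5 = -646/5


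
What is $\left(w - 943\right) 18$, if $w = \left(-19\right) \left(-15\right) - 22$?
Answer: $-12240$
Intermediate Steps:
$w = 263$ ($w = 285 - 22 = 263$)
$\left(w - 943\right) 18 = \left(263 - 943\right) 18 = \left(-680\right) 18 = -12240$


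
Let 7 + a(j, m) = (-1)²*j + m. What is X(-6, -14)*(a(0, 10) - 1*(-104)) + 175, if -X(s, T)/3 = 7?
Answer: -2072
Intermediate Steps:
X(s, T) = -21 (X(s, T) = -3*7 = -21)
a(j, m) = -7 + j + m (a(j, m) = -7 + ((-1)²*j + m) = -7 + (1*j + m) = -7 + (j + m) = -7 + j + m)
X(-6, -14)*(a(0, 10) - 1*(-104)) + 175 = -21*((-7 + 0 + 10) - 1*(-104)) + 175 = -21*(3 + 104) + 175 = -21*107 + 175 = -2247 + 175 = -2072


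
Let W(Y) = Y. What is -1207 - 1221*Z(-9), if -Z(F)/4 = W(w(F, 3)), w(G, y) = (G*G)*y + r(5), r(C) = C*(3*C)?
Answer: 1551905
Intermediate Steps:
r(C) = 3*C²
w(G, y) = 75 + y*G² (w(G, y) = (G*G)*y + 3*5² = G²*y + 3*25 = y*G² + 75 = 75 + y*G²)
Z(F) = -300 - 12*F² (Z(F) = -4*(75 + 3*F²) = -300 - 12*F²)
-1207 - 1221*Z(-9) = -1207 - 1221*(-300 - 12*(-9)²) = -1207 - 1221*(-300 - 12*81) = -1207 - 1221*(-300 - 972) = -1207 - 1221*(-1272) = -1207 + 1553112 = 1551905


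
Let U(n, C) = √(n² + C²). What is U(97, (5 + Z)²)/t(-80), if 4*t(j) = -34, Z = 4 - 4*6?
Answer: -2*√60034/17 ≈ -28.826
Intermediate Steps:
Z = -20 (Z = 4 - 24 = -20)
U(n, C) = √(C² + n²)
t(j) = -17/2 (t(j) = (¼)*(-34) = -17/2)
U(97, (5 + Z)²)/t(-80) = √(((5 - 20)²)² + 97²)/(-17/2) = √(((-15)²)² + 9409)*(-2/17) = √(225² + 9409)*(-2/17) = √(50625 + 9409)*(-2/17) = √60034*(-2/17) = -2*√60034/17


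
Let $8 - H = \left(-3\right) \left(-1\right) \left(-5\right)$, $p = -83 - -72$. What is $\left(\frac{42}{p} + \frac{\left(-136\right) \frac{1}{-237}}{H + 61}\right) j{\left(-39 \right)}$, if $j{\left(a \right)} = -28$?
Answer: $\frac{834640}{7821} \approx 106.72$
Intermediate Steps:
$p = -11$ ($p = -83 + 72 = -11$)
$H = 23$ ($H = 8 - \left(-3\right) \left(-1\right) \left(-5\right) = 8 - 3 \left(-5\right) = 8 - -15 = 8 + 15 = 23$)
$\left(\frac{42}{p} + \frac{\left(-136\right) \frac{1}{-237}}{H + 61}\right) j{\left(-39 \right)} = \left(\frac{42}{-11} + \frac{\left(-136\right) \frac{1}{-237}}{23 + 61}\right) \left(-28\right) = \left(42 \left(- \frac{1}{11}\right) + \frac{\left(-136\right) \left(- \frac{1}{237}\right)}{84}\right) \left(-28\right) = \left(- \frac{42}{11} + \frac{136}{237} \cdot \frac{1}{84}\right) \left(-28\right) = \left(- \frac{42}{11} + \frac{34}{4977}\right) \left(-28\right) = \left(- \frac{208660}{54747}\right) \left(-28\right) = \frac{834640}{7821}$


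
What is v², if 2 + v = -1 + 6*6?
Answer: 1089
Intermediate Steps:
v = 33 (v = -2 + (-1 + 6*6) = -2 + (-1 + 36) = -2 + 35 = 33)
v² = 33² = 1089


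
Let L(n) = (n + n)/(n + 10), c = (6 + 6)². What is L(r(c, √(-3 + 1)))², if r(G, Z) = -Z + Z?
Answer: 0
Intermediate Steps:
c = 144 (c = 12² = 144)
r(G, Z) = 0
L(n) = 2*n/(10 + n) (L(n) = (2*n)/(10 + n) = 2*n/(10 + n))
L(r(c, √(-3 + 1)))² = (2*0/(10 + 0))² = (2*0/10)² = (2*0*(⅒))² = 0² = 0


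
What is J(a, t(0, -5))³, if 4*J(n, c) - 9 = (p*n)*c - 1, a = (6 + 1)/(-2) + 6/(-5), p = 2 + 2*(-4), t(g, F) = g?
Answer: 8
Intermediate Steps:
p = -6 (p = 2 - 8 = -6)
a = -47/10 (a = 7*(-½) + 6*(-⅕) = -7/2 - 6/5 = -47/10 ≈ -4.7000)
J(n, c) = 2 - 3*c*n/2 (J(n, c) = 9/4 + ((-6*n)*c - 1)/4 = 9/4 + (-6*c*n - 1)/4 = 9/4 + (-1 - 6*c*n)/4 = 9/4 + (-¼ - 3*c*n/2) = 2 - 3*c*n/2)
J(a, t(0, -5))³ = (2 - 3/2*0*(-47/10))³ = (2 + 0)³ = 2³ = 8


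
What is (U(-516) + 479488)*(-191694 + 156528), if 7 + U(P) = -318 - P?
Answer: -16868391714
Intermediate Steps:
U(P) = -325 - P (U(P) = -7 + (-318 - P) = -325 - P)
(U(-516) + 479488)*(-191694 + 156528) = ((-325 - 1*(-516)) + 479488)*(-191694 + 156528) = ((-325 + 516) + 479488)*(-35166) = (191 + 479488)*(-35166) = 479679*(-35166) = -16868391714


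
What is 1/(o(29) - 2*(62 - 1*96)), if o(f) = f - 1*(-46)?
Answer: 1/143 ≈ 0.0069930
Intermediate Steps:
o(f) = 46 + f (o(f) = f + 46 = 46 + f)
1/(o(29) - 2*(62 - 1*96)) = 1/((46 + 29) - 2*(62 - 1*96)) = 1/(75 - 2*(62 - 96)) = 1/(75 - 2*(-34)) = 1/(75 + 68) = 1/143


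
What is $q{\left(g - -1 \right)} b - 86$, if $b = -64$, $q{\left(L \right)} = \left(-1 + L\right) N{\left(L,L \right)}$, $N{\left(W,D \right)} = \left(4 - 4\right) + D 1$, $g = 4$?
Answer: $-1366$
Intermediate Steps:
$N{\left(W,D \right)} = D$ ($N{\left(W,D \right)} = \left(4 - 4\right) + D = 0 + D = D$)
$q{\left(L \right)} = L \left(-1 + L\right)$ ($q{\left(L \right)} = \left(-1 + L\right) L = L \left(-1 + L\right)$)
$q{\left(g - -1 \right)} b - 86 = \left(4 - -1\right) \left(-1 + \left(4 - -1\right)\right) \left(-64\right) - 86 = \left(4 + 1\right) \left(-1 + \left(4 + 1\right)\right) \left(-64\right) - 86 = 5 \left(-1 + 5\right) \left(-64\right) - 86 = 5 \cdot 4 \left(-64\right) - 86 = 20 \left(-64\right) - 86 = -1280 - 86 = -1366$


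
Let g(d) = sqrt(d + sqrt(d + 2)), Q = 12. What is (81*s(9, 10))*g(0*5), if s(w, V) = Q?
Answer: 972*2**(1/4) ≈ 1155.9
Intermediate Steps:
s(w, V) = 12
g(d) = sqrt(d + sqrt(2 + d))
(81*s(9, 10))*g(0*5) = (81*12)*sqrt(0*5 + sqrt(2 + 0*5)) = 972*sqrt(0 + sqrt(2 + 0)) = 972*sqrt(0 + sqrt(2)) = 972*sqrt(sqrt(2)) = 972*2**(1/4)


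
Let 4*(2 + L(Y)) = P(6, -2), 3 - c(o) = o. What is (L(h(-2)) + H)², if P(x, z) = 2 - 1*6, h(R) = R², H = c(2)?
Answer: 4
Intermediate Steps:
c(o) = 3 - o
H = 1 (H = 3 - 1*2 = 3 - 2 = 1)
P(x, z) = -4 (P(x, z) = 2 - 6 = -4)
L(Y) = -3 (L(Y) = -2 + (¼)*(-4) = -2 - 1 = -3)
(L(h(-2)) + H)² = (-3 + 1)² = (-2)² = 4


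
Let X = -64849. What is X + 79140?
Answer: 14291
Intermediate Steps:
X + 79140 = -64849 + 79140 = 14291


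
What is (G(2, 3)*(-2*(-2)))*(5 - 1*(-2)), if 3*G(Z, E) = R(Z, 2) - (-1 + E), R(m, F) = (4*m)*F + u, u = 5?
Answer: 532/3 ≈ 177.33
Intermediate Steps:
R(m, F) = 5 + 4*F*m (R(m, F) = (4*m)*F + 5 = 4*F*m + 5 = 5 + 4*F*m)
G(Z, E) = 2 - E/3 + 8*Z/3 (G(Z, E) = ((5 + 4*2*Z) - (-1 + E))/3 = ((5 + 8*Z) + (1 - E))/3 = (6 - E + 8*Z)/3 = 2 - E/3 + 8*Z/3)
(G(2, 3)*(-2*(-2)))*(5 - 1*(-2)) = ((2 - 1/3*3 + (8/3)*2)*(-2*(-2)))*(5 - 1*(-2)) = ((2 - 1 + 16/3)*4)*(5 + 2) = ((19/3)*4)*7 = (76/3)*7 = 532/3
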